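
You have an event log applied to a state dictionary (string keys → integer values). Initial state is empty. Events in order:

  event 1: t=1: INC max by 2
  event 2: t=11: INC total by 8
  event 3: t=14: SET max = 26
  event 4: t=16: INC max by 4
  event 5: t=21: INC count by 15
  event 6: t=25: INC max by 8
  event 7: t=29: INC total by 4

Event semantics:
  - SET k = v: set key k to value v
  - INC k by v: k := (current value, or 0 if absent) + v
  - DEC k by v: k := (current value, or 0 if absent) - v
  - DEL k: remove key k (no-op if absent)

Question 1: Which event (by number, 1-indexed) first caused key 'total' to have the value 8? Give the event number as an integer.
Answer: 2

Derivation:
Looking for first event where total becomes 8:
  event 2: total (absent) -> 8  <-- first match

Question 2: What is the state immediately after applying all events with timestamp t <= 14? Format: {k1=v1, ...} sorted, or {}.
Answer: {max=26, total=8}

Derivation:
Apply events with t <= 14 (3 events):
  after event 1 (t=1: INC max by 2): {max=2}
  after event 2 (t=11: INC total by 8): {max=2, total=8}
  after event 3 (t=14: SET max = 26): {max=26, total=8}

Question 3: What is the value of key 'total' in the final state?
Answer: 12

Derivation:
Track key 'total' through all 7 events:
  event 1 (t=1: INC max by 2): total unchanged
  event 2 (t=11: INC total by 8): total (absent) -> 8
  event 3 (t=14: SET max = 26): total unchanged
  event 4 (t=16: INC max by 4): total unchanged
  event 5 (t=21: INC count by 15): total unchanged
  event 6 (t=25: INC max by 8): total unchanged
  event 7 (t=29: INC total by 4): total 8 -> 12
Final: total = 12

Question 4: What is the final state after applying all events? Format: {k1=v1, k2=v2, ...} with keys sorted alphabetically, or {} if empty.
  after event 1 (t=1: INC max by 2): {max=2}
  after event 2 (t=11: INC total by 8): {max=2, total=8}
  after event 3 (t=14: SET max = 26): {max=26, total=8}
  after event 4 (t=16: INC max by 4): {max=30, total=8}
  after event 5 (t=21: INC count by 15): {count=15, max=30, total=8}
  after event 6 (t=25: INC max by 8): {count=15, max=38, total=8}
  after event 7 (t=29: INC total by 4): {count=15, max=38, total=12}

Answer: {count=15, max=38, total=12}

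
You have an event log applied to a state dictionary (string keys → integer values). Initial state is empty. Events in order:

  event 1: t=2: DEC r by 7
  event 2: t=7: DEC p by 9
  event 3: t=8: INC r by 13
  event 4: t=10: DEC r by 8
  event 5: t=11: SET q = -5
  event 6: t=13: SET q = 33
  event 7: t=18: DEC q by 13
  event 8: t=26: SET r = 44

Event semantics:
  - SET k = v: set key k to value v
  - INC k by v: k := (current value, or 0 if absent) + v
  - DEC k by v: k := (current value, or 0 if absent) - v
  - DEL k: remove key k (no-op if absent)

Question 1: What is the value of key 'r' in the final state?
Answer: 44

Derivation:
Track key 'r' through all 8 events:
  event 1 (t=2: DEC r by 7): r (absent) -> -7
  event 2 (t=7: DEC p by 9): r unchanged
  event 3 (t=8: INC r by 13): r -7 -> 6
  event 4 (t=10: DEC r by 8): r 6 -> -2
  event 5 (t=11: SET q = -5): r unchanged
  event 6 (t=13: SET q = 33): r unchanged
  event 7 (t=18: DEC q by 13): r unchanged
  event 8 (t=26: SET r = 44): r -2 -> 44
Final: r = 44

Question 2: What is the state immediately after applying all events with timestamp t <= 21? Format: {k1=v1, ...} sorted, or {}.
Answer: {p=-9, q=20, r=-2}

Derivation:
Apply events with t <= 21 (7 events):
  after event 1 (t=2: DEC r by 7): {r=-7}
  after event 2 (t=7: DEC p by 9): {p=-9, r=-7}
  after event 3 (t=8: INC r by 13): {p=-9, r=6}
  after event 4 (t=10: DEC r by 8): {p=-9, r=-2}
  after event 5 (t=11: SET q = -5): {p=-9, q=-5, r=-2}
  after event 6 (t=13: SET q = 33): {p=-9, q=33, r=-2}
  after event 7 (t=18: DEC q by 13): {p=-9, q=20, r=-2}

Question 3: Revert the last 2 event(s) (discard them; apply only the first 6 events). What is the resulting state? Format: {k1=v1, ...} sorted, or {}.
Answer: {p=-9, q=33, r=-2}

Derivation:
Keep first 6 events (discard last 2):
  after event 1 (t=2: DEC r by 7): {r=-7}
  after event 2 (t=7: DEC p by 9): {p=-9, r=-7}
  after event 3 (t=8: INC r by 13): {p=-9, r=6}
  after event 4 (t=10: DEC r by 8): {p=-9, r=-2}
  after event 5 (t=11: SET q = -5): {p=-9, q=-5, r=-2}
  after event 6 (t=13: SET q = 33): {p=-9, q=33, r=-2}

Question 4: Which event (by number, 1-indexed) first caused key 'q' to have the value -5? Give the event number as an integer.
Looking for first event where q becomes -5:
  event 5: q (absent) -> -5  <-- first match

Answer: 5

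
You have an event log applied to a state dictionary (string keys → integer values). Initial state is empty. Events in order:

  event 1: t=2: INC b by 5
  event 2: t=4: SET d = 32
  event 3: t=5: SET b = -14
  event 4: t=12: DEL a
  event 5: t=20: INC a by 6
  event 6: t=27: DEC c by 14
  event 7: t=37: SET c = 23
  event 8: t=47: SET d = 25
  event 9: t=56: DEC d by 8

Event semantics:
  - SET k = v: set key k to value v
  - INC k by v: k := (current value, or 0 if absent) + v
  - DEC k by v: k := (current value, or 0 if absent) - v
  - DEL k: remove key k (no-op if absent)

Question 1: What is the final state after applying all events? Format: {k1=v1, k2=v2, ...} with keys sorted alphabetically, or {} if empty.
Answer: {a=6, b=-14, c=23, d=17}

Derivation:
  after event 1 (t=2: INC b by 5): {b=5}
  after event 2 (t=4: SET d = 32): {b=5, d=32}
  after event 3 (t=5: SET b = -14): {b=-14, d=32}
  after event 4 (t=12: DEL a): {b=-14, d=32}
  after event 5 (t=20: INC a by 6): {a=6, b=-14, d=32}
  after event 6 (t=27: DEC c by 14): {a=6, b=-14, c=-14, d=32}
  after event 7 (t=37: SET c = 23): {a=6, b=-14, c=23, d=32}
  after event 8 (t=47: SET d = 25): {a=6, b=-14, c=23, d=25}
  after event 9 (t=56: DEC d by 8): {a=6, b=-14, c=23, d=17}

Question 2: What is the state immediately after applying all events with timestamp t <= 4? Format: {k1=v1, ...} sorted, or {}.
Apply events with t <= 4 (2 events):
  after event 1 (t=2: INC b by 5): {b=5}
  after event 2 (t=4: SET d = 32): {b=5, d=32}

Answer: {b=5, d=32}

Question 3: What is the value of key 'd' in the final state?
Answer: 17

Derivation:
Track key 'd' through all 9 events:
  event 1 (t=2: INC b by 5): d unchanged
  event 2 (t=4: SET d = 32): d (absent) -> 32
  event 3 (t=5: SET b = -14): d unchanged
  event 4 (t=12: DEL a): d unchanged
  event 5 (t=20: INC a by 6): d unchanged
  event 6 (t=27: DEC c by 14): d unchanged
  event 7 (t=37: SET c = 23): d unchanged
  event 8 (t=47: SET d = 25): d 32 -> 25
  event 9 (t=56: DEC d by 8): d 25 -> 17
Final: d = 17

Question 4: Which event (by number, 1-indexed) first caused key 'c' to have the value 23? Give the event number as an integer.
Looking for first event where c becomes 23:
  event 6: c = -14
  event 7: c -14 -> 23  <-- first match

Answer: 7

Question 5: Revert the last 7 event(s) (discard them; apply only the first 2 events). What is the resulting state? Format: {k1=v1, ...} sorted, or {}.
Answer: {b=5, d=32}

Derivation:
Keep first 2 events (discard last 7):
  after event 1 (t=2: INC b by 5): {b=5}
  after event 2 (t=4: SET d = 32): {b=5, d=32}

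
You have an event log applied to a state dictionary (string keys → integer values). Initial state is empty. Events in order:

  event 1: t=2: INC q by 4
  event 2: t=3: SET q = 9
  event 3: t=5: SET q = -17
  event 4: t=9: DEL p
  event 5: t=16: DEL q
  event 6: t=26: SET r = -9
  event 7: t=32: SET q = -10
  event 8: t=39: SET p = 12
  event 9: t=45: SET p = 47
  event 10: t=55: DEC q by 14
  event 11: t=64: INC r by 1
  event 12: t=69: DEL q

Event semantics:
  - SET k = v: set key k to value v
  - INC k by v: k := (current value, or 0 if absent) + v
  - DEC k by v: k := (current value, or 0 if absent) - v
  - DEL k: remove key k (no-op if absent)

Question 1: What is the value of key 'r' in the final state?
Answer: -8

Derivation:
Track key 'r' through all 12 events:
  event 1 (t=2: INC q by 4): r unchanged
  event 2 (t=3: SET q = 9): r unchanged
  event 3 (t=5: SET q = -17): r unchanged
  event 4 (t=9: DEL p): r unchanged
  event 5 (t=16: DEL q): r unchanged
  event 6 (t=26: SET r = -9): r (absent) -> -9
  event 7 (t=32: SET q = -10): r unchanged
  event 8 (t=39: SET p = 12): r unchanged
  event 9 (t=45: SET p = 47): r unchanged
  event 10 (t=55: DEC q by 14): r unchanged
  event 11 (t=64: INC r by 1): r -9 -> -8
  event 12 (t=69: DEL q): r unchanged
Final: r = -8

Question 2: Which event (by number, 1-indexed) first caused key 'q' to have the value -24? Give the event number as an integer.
Looking for first event where q becomes -24:
  event 1: q = 4
  event 2: q = 9
  event 3: q = -17
  event 4: q = -17
  event 5: q = (absent)
  event 7: q = -10
  event 8: q = -10
  event 9: q = -10
  event 10: q -10 -> -24  <-- first match

Answer: 10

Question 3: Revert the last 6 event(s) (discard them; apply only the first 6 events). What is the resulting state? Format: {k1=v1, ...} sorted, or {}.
Answer: {r=-9}

Derivation:
Keep first 6 events (discard last 6):
  after event 1 (t=2: INC q by 4): {q=4}
  after event 2 (t=3: SET q = 9): {q=9}
  after event 3 (t=5: SET q = -17): {q=-17}
  after event 4 (t=9: DEL p): {q=-17}
  after event 5 (t=16: DEL q): {}
  after event 6 (t=26: SET r = -9): {r=-9}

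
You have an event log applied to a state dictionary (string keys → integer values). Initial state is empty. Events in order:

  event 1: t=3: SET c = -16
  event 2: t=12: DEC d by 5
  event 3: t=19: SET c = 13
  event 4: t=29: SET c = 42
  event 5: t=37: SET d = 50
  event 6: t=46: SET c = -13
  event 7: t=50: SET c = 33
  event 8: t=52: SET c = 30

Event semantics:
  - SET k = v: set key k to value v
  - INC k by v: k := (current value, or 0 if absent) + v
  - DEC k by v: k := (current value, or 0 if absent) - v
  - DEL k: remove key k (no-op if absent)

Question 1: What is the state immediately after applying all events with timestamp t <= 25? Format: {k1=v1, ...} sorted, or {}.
Apply events with t <= 25 (3 events):
  after event 1 (t=3: SET c = -16): {c=-16}
  after event 2 (t=12: DEC d by 5): {c=-16, d=-5}
  after event 3 (t=19: SET c = 13): {c=13, d=-5}

Answer: {c=13, d=-5}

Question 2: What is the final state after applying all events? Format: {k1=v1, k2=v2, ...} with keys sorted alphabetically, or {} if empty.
  after event 1 (t=3: SET c = -16): {c=-16}
  after event 2 (t=12: DEC d by 5): {c=-16, d=-5}
  after event 3 (t=19: SET c = 13): {c=13, d=-5}
  after event 4 (t=29: SET c = 42): {c=42, d=-5}
  after event 5 (t=37: SET d = 50): {c=42, d=50}
  after event 6 (t=46: SET c = -13): {c=-13, d=50}
  after event 7 (t=50: SET c = 33): {c=33, d=50}
  after event 8 (t=52: SET c = 30): {c=30, d=50}

Answer: {c=30, d=50}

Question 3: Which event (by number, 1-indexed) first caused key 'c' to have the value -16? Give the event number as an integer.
Looking for first event where c becomes -16:
  event 1: c (absent) -> -16  <-- first match

Answer: 1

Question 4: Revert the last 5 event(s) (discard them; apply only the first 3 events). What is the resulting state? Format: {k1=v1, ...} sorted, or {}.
Answer: {c=13, d=-5}

Derivation:
Keep first 3 events (discard last 5):
  after event 1 (t=3: SET c = -16): {c=-16}
  after event 2 (t=12: DEC d by 5): {c=-16, d=-5}
  after event 3 (t=19: SET c = 13): {c=13, d=-5}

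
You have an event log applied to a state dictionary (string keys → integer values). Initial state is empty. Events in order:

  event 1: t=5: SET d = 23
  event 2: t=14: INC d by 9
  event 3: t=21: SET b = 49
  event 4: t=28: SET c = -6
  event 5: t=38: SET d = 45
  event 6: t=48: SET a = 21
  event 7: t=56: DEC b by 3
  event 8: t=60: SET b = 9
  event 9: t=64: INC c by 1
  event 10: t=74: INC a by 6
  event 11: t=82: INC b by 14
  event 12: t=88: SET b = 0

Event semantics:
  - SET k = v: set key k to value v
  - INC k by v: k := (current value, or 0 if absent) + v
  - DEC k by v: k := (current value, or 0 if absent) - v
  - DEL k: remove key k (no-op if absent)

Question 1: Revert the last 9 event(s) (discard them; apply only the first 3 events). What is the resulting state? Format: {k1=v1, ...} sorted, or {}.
Answer: {b=49, d=32}

Derivation:
Keep first 3 events (discard last 9):
  after event 1 (t=5: SET d = 23): {d=23}
  after event 2 (t=14: INC d by 9): {d=32}
  after event 3 (t=21: SET b = 49): {b=49, d=32}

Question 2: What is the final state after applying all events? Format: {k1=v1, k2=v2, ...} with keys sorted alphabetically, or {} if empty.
  after event 1 (t=5: SET d = 23): {d=23}
  after event 2 (t=14: INC d by 9): {d=32}
  after event 3 (t=21: SET b = 49): {b=49, d=32}
  after event 4 (t=28: SET c = -6): {b=49, c=-6, d=32}
  after event 5 (t=38: SET d = 45): {b=49, c=-6, d=45}
  after event 6 (t=48: SET a = 21): {a=21, b=49, c=-6, d=45}
  after event 7 (t=56: DEC b by 3): {a=21, b=46, c=-6, d=45}
  after event 8 (t=60: SET b = 9): {a=21, b=9, c=-6, d=45}
  after event 9 (t=64: INC c by 1): {a=21, b=9, c=-5, d=45}
  after event 10 (t=74: INC a by 6): {a=27, b=9, c=-5, d=45}
  after event 11 (t=82: INC b by 14): {a=27, b=23, c=-5, d=45}
  after event 12 (t=88: SET b = 0): {a=27, b=0, c=-5, d=45}

Answer: {a=27, b=0, c=-5, d=45}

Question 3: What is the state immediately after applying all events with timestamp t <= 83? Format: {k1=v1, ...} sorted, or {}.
Apply events with t <= 83 (11 events):
  after event 1 (t=5: SET d = 23): {d=23}
  after event 2 (t=14: INC d by 9): {d=32}
  after event 3 (t=21: SET b = 49): {b=49, d=32}
  after event 4 (t=28: SET c = -6): {b=49, c=-6, d=32}
  after event 5 (t=38: SET d = 45): {b=49, c=-6, d=45}
  after event 6 (t=48: SET a = 21): {a=21, b=49, c=-6, d=45}
  after event 7 (t=56: DEC b by 3): {a=21, b=46, c=-6, d=45}
  after event 8 (t=60: SET b = 9): {a=21, b=9, c=-6, d=45}
  after event 9 (t=64: INC c by 1): {a=21, b=9, c=-5, d=45}
  after event 10 (t=74: INC a by 6): {a=27, b=9, c=-5, d=45}
  after event 11 (t=82: INC b by 14): {a=27, b=23, c=-5, d=45}

Answer: {a=27, b=23, c=-5, d=45}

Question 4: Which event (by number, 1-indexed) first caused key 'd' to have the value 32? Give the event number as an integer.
Looking for first event where d becomes 32:
  event 1: d = 23
  event 2: d 23 -> 32  <-- first match

Answer: 2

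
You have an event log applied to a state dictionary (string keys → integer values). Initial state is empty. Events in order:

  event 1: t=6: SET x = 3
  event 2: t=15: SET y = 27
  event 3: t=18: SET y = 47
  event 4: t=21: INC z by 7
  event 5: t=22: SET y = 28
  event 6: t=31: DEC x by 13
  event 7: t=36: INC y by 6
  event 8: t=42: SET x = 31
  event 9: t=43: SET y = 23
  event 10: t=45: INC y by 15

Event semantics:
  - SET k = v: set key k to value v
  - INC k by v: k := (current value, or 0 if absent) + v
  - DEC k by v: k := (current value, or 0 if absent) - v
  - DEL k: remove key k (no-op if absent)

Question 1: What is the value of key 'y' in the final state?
Answer: 38

Derivation:
Track key 'y' through all 10 events:
  event 1 (t=6: SET x = 3): y unchanged
  event 2 (t=15: SET y = 27): y (absent) -> 27
  event 3 (t=18: SET y = 47): y 27 -> 47
  event 4 (t=21: INC z by 7): y unchanged
  event 5 (t=22: SET y = 28): y 47 -> 28
  event 6 (t=31: DEC x by 13): y unchanged
  event 7 (t=36: INC y by 6): y 28 -> 34
  event 8 (t=42: SET x = 31): y unchanged
  event 9 (t=43: SET y = 23): y 34 -> 23
  event 10 (t=45: INC y by 15): y 23 -> 38
Final: y = 38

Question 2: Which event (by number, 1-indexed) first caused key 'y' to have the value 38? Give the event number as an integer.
Looking for first event where y becomes 38:
  event 2: y = 27
  event 3: y = 47
  event 4: y = 47
  event 5: y = 28
  event 6: y = 28
  event 7: y = 34
  event 8: y = 34
  event 9: y = 23
  event 10: y 23 -> 38  <-- first match

Answer: 10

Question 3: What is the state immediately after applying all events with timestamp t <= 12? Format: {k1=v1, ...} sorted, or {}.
Answer: {x=3}

Derivation:
Apply events with t <= 12 (1 events):
  after event 1 (t=6: SET x = 3): {x=3}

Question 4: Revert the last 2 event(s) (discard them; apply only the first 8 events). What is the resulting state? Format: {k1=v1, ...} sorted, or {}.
Answer: {x=31, y=34, z=7}

Derivation:
Keep first 8 events (discard last 2):
  after event 1 (t=6: SET x = 3): {x=3}
  after event 2 (t=15: SET y = 27): {x=3, y=27}
  after event 3 (t=18: SET y = 47): {x=3, y=47}
  after event 4 (t=21: INC z by 7): {x=3, y=47, z=7}
  after event 5 (t=22: SET y = 28): {x=3, y=28, z=7}
  after event 6 (t=31: DEC x by 13): {x=-10, y=28, z=7}
  after event 7 (t=36: INC y by 6): {x=-10, y=34, z=7}
  after event 8 (t=42: SET x = 31): {x=31, y=34, z=7}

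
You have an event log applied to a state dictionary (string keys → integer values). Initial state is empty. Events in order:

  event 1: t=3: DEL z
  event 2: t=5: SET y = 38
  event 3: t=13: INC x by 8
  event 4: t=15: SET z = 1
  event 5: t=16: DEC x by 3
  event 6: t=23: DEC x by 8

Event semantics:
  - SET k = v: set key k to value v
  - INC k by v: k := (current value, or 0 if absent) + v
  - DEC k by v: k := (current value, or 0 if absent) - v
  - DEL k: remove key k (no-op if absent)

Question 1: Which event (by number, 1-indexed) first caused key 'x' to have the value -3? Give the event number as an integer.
Answer: 6

Derivation:
Looking for first event where x becomes -3:
  event 3: x = 8
  event 4: x = 8
  event 5: x = 5
  event 6: x 5 -> -3  <-- first match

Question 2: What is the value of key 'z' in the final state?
Answer: 1

Derivation:
Track key 'z' through all 6 events:
  event 1 (t=3: DEL z): z (absent) -> (absent)
  event 2 (t=5: SET y = 38): z unchanged
  event 3 (t=13: INC x by 8): z unchanged
  event 4 (t=15: SET z = 1): z (absent) -> 1
  event 5 (t=16: DEC x by 3): z unchanged
  event 6 (t=23: DEC x by 8): z unchanged
Final: z = 1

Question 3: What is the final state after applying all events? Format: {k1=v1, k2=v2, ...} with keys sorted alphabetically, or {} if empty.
  after event 1 (t=3: DEL z): {}
  after event 2 (t=5: SET y = 38): {y=38}
  after event 3 (t=13: INC x by 8): {x=8, y=38}
  after event 4 (t=15: SET z = 1): {x=8, y=38, z=1}
  after event 5 (t=16: DEC x by 3): {x=5, y=38, z=1}
  after event 6 (t=23: DEC x by 8): {x=-3, y=38, z=1}

Answer: {x=-3, y=38, z=1}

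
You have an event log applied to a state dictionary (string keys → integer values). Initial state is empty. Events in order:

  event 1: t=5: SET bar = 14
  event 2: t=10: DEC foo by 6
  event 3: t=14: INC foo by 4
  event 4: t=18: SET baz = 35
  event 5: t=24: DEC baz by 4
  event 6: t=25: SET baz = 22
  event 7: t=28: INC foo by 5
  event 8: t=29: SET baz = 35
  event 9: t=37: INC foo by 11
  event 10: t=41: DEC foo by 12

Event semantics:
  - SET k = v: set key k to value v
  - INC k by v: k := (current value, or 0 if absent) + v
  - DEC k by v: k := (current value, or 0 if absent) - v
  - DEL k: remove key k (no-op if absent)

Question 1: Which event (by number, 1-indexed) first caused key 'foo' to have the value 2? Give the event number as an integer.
Answer: 10

Derivation:
Looking for first event where foo becomes 2:
  event 2: foo = -6
  event 3: foo = -2
  event 4: foo = -2
  event 5: foo = -2
  event 6: foo = -2
  event 7: foo = 3
  event 8: foo = 3
  event 9: foo = 14
  event 10: foo 14 -> 2  <-- first match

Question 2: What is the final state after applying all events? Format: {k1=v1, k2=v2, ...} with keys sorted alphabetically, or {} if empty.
Answer: {bar=14, baz=35, foo=2}

Derivation:
  after event 1 (t=5: SET bar = 14): {bar=14}
  after event 2 (t=10: DEC foo by 6): {bar=14, foo=-6}
  after event 3 (t=14: INC foo by 4): {bar=14, foo=-2}
  after event 4 (t=18: SET baz = 35): {bar=14, baz=35, foo=-2}
  after event 5 (t=24: DEC baz by 4): {bar=14, baz=31, foo=-2}
  after event 6 (t=25: SET baz = 22): {bar=14, baz=22, foo=-2}
  after event 7 (t=28: INC foo by 5): {bar=14, baz=22, foo=3}
  after event 8 (t=29: SET baz = 35): {bar=14, baz=35, foo=3}
  after event 9 (t=37: INC foo by 11): {bar=14, baz=35, foo=14}
  after event 10 (t=41: DEC foo by 12): {bar=14, baz=35, foo=2}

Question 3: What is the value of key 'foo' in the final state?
Answer: 2

Derivation:
Track key 'foo' through all 10 events:
  event 1 (t=5: SET bar = 14): foo unchanged
  event 2 (t=10: DEC foo by 6): foo (absent) -> -6
  event 3 (t=14: INC foo by 4): foo -6 -> -2
  event 4 (t=18: SET baz = 35): foo unchanged
  event 5 (t=24: DEC baz by 4): foo unchanged
  event 6 (t=25: SET baz = 22): foo unchanged
  event 7 (t=28: INC foo by 5): foo -2 -> 3
  event 8 (t=29: SET baz = 35): foo unchanged
  event 9 (t=37: INC foo by 11): foo 3 -> 14
  event 10 (t=41: DEC foo by 12): foo 14 -> 2
Final: foo = 2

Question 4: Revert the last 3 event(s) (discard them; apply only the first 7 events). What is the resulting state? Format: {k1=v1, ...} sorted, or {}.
Keep first 7 events (discard last 3):
  after event 1 (t=5: SET bar = 14): {bar=14}
  after event 2 (t=10: DEC foo by 6): {bar=14, foo=-6}
  after event 3 (t=14: INC foo by 4): {bar=14, foo=-2}
  after event 4 (t=18: SET baz = 35): {bar=14, baz=35, foo=-2}
  after event 5 (t=24: DEC baz by 4): {bar=14, baz=31, foo=-2}
  after event 6 (t=25: SET baz = 22): {bar=14, baz=22, foo=-2}
  after event 7 (t=28: INC foo by 5): {bar=14, baz=22, foo=3}

Answer: {bar=14, baz=22, foo=3}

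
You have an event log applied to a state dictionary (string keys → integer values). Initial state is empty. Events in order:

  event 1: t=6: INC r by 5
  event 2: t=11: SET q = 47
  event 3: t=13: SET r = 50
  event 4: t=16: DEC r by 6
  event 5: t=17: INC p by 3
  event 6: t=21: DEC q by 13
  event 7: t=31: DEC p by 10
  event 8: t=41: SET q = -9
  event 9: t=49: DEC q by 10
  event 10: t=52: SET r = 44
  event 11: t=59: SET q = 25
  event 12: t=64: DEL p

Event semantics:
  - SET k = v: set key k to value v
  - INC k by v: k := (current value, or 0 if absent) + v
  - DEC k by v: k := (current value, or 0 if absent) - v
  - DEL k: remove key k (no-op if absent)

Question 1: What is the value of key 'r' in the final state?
Answer: 44

Derivation:
Track key 'r' through all 12 events:
  event 1 (t=6: INC r by 5): r (absent) -> 5
  event 2 (t=11: SET q = 47): r unchanged
  event 3 (t=13: SET r = 50): r 5 -> 50
  event 4 (t=16: DEC r by 6): r 50 -> 44
  event 5 (t=17: INC p by 3): r unchanged
  event 6 (t=21: DEC q by 13): r unchanged
  event 7 (t=31: DEC p by 10): r unchanged
  event 8 (t=41: SET q = -9): r unchanged
  event 9 (t=49: DEC q by 10): r unchanged
  event 10 (t=52: SET r = 44): r 44 -> 44
  event 11 (t=59: SET q = 25): r unchanged
  event 12 (t=64: DEL p): r unchanged
Final: r = 44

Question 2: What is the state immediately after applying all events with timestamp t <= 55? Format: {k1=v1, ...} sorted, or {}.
Apply events with t <= 55 (10 events):
  after event 1 (t=6: INC r by 5): {r=5}
  after event 2 (t=11: SET q = 47): {q=47, r=5}
  after event 3 (t=13: SET r = 50): {q=47, r=50}
  after event 4 (t=16: DEC r by 6): {q=47, r=44}
  after event 5 (t=17: INC p by 3): {p=3, q=47, r=44}
  after event 6 (t=21: DEC q by 13): {p=3, q=34, r=44}
  after event 7 (t=31: DEC p by 10): {p=-7, q=34, r=44}
  after event 8 (t=41: SET q = -9): {p=-7, q=-9, r=44}
  after event 9 (t=49: DEC q by 10): {p=-7, q=-19, r=44}
  after event 10 (t=52: SET r = 44): {p=-7, q=-19, r=44}

Answer: {p=-7, q=-19, r=44}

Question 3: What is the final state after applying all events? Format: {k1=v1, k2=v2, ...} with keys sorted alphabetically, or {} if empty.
Answer: {q=25, r=44}

Derivation:
  after event 1 (t=6: INC r by 5): {r=5}
  after event 2 (t=11: SET q = 47): {q=47, r=5}
  after event 3 (t=13: SET r = 50): {q=47, r=50}
  after event 4 (t=16: DEC r by 6): {q=47, r=44}
  after event 5 (t=17: INC p by 3): {p=3, q=47, r=44}
  after event 6 (t=21: DEC q by 13): {p=3, q=34, r=44}
  after event 7 (t=31: DEC p by 10): {p=-7, q=34, r=44}
  after event 8 (t=41: SET q = -9): {p=-7, q=-9, r=44}
  after event 9 (t=49: DEC q by 10): {p=-7, q=-19, r=44}
  after event 10 (t=52: SET r = 44): {p=-7, q=-19, r=44}
  after event 11 (t=59: SET q = 25): {p=-7, q=25, r=44}
  after event 12 (t=64: DEL p): {q=25, r=44}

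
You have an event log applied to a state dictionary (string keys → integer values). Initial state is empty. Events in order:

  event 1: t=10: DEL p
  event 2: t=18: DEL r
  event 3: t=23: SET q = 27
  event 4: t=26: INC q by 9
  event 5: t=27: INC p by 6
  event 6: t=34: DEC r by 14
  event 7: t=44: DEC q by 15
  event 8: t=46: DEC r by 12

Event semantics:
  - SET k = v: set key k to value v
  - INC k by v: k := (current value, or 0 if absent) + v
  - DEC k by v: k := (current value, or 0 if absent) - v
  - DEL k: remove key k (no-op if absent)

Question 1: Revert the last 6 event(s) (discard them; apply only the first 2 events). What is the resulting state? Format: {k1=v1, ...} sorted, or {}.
Keep first 2 events (discard last 6):
  after event 1 (t=10: DEL p): {}
  after event 2 (t=18: DEL r): {}

Answer: {}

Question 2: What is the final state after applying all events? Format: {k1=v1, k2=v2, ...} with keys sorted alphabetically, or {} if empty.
Answer: {p=6, q=21, r=-26}

Derivation:
  after event 1 (t=10: DEL p): {}
  after event 2 (t=18: DEL r): {}
  after event 3 (t=23: SET q = 27): {q=27}
  after event 4 (t=26: INC q by 9): {q=36}
  after event 5 (t=27: INC p by 6): {p=6, q=36}
  after event 6 (t=34: DEC r by 14): {p=6, q=36, r=-14}
  after event 7 (t=44: DEC q by 15): {p=6, q=21, r=-14}
  after event 8 (t=46: DEC r by 12): {p=6, q=21, r=-26}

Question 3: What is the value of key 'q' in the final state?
Track key 'q' through all 8 events:
  event 1 (t=10: DEL p): q unchanged
  event 2 (t=18: DEL r): q unchanged
  event 3 (t=23: SET q = 27): q (absent) -> 27
  event 4 (t=26: INC q by 9): q 27 -> 36
  event 5 (t=27: INC p by 6): q unchanged
  event 6 (t=34: DEC r by 14): q unchanged
  event 7 (t=44: DEC q by 15): q 36 -> 21
  event 8 (t=46: DEC r by 12): q unchanged
Final: q = 21

Answer: 21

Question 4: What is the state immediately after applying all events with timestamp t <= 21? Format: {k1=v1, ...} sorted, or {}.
Answer: {}

Derivation:
Apply events with t <= 21 (2 events):
  after event 1 (t=10: DEL p): {}
  after event 2 (t=18: DEL r): {}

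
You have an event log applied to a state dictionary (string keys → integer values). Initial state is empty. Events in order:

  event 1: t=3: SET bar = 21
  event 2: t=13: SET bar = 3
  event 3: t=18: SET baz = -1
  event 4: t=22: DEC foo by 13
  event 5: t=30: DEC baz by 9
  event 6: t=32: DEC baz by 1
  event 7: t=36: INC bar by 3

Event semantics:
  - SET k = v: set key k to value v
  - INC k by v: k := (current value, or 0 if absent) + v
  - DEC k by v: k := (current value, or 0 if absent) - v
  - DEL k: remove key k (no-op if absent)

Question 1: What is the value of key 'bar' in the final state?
Track key 'bar' through all 7 events:
  event 1 (t=3: SET bar = 21): bar (absent) -> 21
  event 2 (t=13: SET bar = 3): bar 21 -> 3
  event 3 (t=18: SET baz = -1): bar unchanged
  event 4 (t=22: DEC foo by 13): bar unchanged
  event 5 (t=30: DEC baz by 9): bar unchanged
  event 6 (t=32: DEC baz by 1): bar unchanged
  event 7 (t=36: INC bar by 3): bar 3 -> 6
Final: bar = 6

Answer: 6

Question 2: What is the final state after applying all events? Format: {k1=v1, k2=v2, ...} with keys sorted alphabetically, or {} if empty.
  after event 1 (t=3: SET bar = 21): {bar=21}
  after event 2 (t=13: SET bar = 3): {bar=3}
  after event 3 (t=18: SET baz = -1): {bar=3, baz=-1}
  after event 4 (t=22: DEC foo by 13): {bar=3, baz=-1, foo=-13}
  after event 5 (t=30: DEC baz by 9): {bar=3, baz=-10, foo=-13}
  after event 6 (t=32: DEC baz by 1): {bar=3, baz=-11, foo=-13}
  after event 7 (t=36: INC bar by 3): {bar=6, baz=-11, foo=-13}

Answer: {bar=6, baz=-11, foo=-13}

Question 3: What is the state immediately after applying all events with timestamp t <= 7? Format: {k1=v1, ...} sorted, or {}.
Apply events with t <= 7 (1 events):
  after event 1 (t=3: SET bar = 21): {bar=21}

Answer: {bar=21}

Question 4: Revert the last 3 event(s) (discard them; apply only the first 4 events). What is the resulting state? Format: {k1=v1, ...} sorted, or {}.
Answer: {bar=3, baz=-1, foo=-13}

Derivation:
Keep first 4 events (discard last 3):
  after event 1 (t=3: SET bar = 21): {bar=21}
  after event 2 (t=13: SET bar = 3): {bar=3}
  after event 3 (t=18: SET baz = -1): {bar=3, baz=-1}
  after event 4 (t=22: DEC foo by 13): {bar=3, baz=-1, foo=-13}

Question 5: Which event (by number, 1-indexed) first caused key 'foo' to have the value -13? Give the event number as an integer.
Answer: 4

Derivation:
Looking for first event where foo becomes -13:
  event 4: foo (absent) -> -13  <-- first match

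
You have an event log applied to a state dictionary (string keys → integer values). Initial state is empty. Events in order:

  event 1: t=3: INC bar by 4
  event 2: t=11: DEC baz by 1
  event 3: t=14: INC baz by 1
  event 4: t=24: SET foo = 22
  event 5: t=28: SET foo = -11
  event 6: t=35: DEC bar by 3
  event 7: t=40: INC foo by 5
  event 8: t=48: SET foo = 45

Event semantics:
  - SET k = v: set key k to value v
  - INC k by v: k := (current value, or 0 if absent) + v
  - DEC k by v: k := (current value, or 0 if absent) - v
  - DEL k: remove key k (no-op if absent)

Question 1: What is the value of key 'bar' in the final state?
Track key 'bar' through all 8 events:
  event 1 (t=3: INC bar by 4): bar (absent) -> 4
  event 2 (t=11: DEC baz by 1): bar unchanged
  event 3 (t=14: INC baz by 1): bar unchanged
  event 4 (t=24: SET foo = 22): bar unchanged
  event 5 (t=28: SET foo = -11): bar unchanged
  event 6 (t=35: DEC bar by 3): bar 4 -> 1
  event 7 (t=40: INC foo by 5): bar unchanged
  event 8 (t=48: SET foo = 45): bar unchanged
Final: bar = 1

Answer: 1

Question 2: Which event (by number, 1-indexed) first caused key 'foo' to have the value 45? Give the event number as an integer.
Answer: 8

Derivation:
Looking for first event where foo becomes 45:
  event 4: foo = 22
  event 5: foo = -11
  event 6: foo = -11
  event 7: foo = -6
  event 8: foo -6 -> 45  <-- first match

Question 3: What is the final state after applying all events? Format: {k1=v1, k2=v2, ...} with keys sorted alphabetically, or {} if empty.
Answer: {bar=1, baz=0, foo=45}

Derivation:
  after event 1 (t=3: INC bar by 4): {bar=4}
  after event 2 (t=11: DEC baz by 1): {bar=4, baz=-1}
  after event 3 (t=14: INC baz by 1): {bar=4, baz=0}
  after event 4 (t=24: SET foo = 22): {bar=4, baz=0, foo=22}
  after event 5 (t=28: SET foo = -11): {bar=4, baz=0, foo=-11}
  after event 6 (t=35: DEC bar by 3): {bar=1, baz=0, foo=-11}
  after event 7 (t=40: INC foo by 5): {bar=1, baz=0, foo=-6}
  after event 8 (t=48: SET foo = 45): {bar=1, baz=0, foo=45}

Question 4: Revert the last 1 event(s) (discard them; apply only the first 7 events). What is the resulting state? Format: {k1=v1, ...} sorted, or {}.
Keep first 7 events (discard last 1):
  after event 1 (t=3: INC bar by 4): {bar=4}
  after event 2 (t=11: DEC baz by 1): {bar=4, baz=-1}
  after event 3 (t=14: INC baz by 1): {bar=4, baz=0}
  after event 4 (t=24: SET foo = 22): {bar=4, baz=0, foo=22}
  after event 5 (t=28: SET foo = -11): {bar=4, baz=0, foo=-11}
  after event 6 (t=35: DEC bar by 3): {bar=1, baz=0, foo=-11}
  after event 7 (t=40: INC foo by 5): {bar=1, baz=0, foo=-6}

Answer: {bar=1, baz=0, foo=-6}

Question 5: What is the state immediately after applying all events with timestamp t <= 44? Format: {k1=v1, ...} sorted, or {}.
Apply events with t <= 44 (7 events):
  after event 1 (t=3: INC bar by 4): {bar=4}
  after event 2 (t=11: DEC baz by 1): {bar=4, baz=-1}
  after event 3 (t=14: INC baz by 1): {bar=4, baz=0}
  after event 4 (t=24: SET foo = 22): {bar=4, baz=0, foo=22}
  after event 5 (t=28: SET foo = -11): {bar=4, baz=0, foo=-11}
  after event 6 (t=35: DEC bar by 3): {bar=1, baz=0, foo=-11}
  after event 7 (t=40: INC foo by 5): {bar=1, baz=0, foo=-6}

Answer: {bar=1, baz=0, foo=-6}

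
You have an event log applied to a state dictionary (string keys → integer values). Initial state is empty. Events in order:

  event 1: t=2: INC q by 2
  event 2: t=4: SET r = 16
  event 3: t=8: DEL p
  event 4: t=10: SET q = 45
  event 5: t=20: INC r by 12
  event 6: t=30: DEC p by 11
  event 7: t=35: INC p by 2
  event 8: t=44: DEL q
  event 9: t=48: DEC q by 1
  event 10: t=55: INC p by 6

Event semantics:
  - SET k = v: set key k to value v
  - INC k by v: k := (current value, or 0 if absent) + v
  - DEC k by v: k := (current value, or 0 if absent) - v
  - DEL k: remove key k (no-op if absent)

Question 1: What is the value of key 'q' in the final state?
Answer: -1

Derivation:
Track key 'q' through all 10 events:
  event 1 (t=2: INC q by 2): q (absent) -> 2
  event 2 (t=4: SET r = 16): q unchanged
  event 3 (t=8: DEL p): q unchanged
  event 4 (t=10: SET q = 45): q 2 -> 45
  event 5 (t=20: INC r by 12): q unchanged
  event 6 (t=30: DEC p by 11): q unchanged
  event 7 (t=35: INC p by 2): q unchanged
  event 8 (t=44: DEL q): q 45 -> (absent)
  event 9 (t=48: DEC q by 1): q (absent) -> -1
  event 10 (t=55: INC p by 6): q unchanged
Final: q = -1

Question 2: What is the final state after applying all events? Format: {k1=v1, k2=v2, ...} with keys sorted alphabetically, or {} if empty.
Answer: {p=-3, q=-1, r=28}

Derivation:
  after event 1 (t=2: INC q by 2): {q=2}
  after event 2 (t=4: SET r = 16): {q=2, r=16}
  after event 3 (t=8: DEL p): {q=2, r=16}
  after event 4 (t=10: SET q = 45): {q=45, r=16}
  after event 5 (t=20: INC r by 12): {q=45, r=28}
  after event 6 (t=30: DEC p by 11): {p=-11, q=45, r=28}
  after event 7 (t=35: INC p by 2): {p=-9, q=45, r=28}
  after event 8 (t=44: DEL q): {p=-9, r=28}
  after event 9 (t=48: DEC q by 1): {p=-9, q=-1, r=28}
  after event 10 (t=55: INC p by 6): {p=-3, q=-1, r=28}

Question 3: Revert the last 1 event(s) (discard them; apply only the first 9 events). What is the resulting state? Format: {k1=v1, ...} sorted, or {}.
Keep first 9 events (discard last 1):
  after event 1 (t=2: INC q by 2): {q=2}
  after event 2 (t=4: SET r = 16): {q=2, r=16}
  after event 3 (t=8: DEL p): {q=2, r=16}
  after event 4 (t=10: SET q = 45): {q=45, r=16}
  after event 5 (t=20: INC r by 12): {q=45, r=28}
  after event 6 (t=30: DEC p by 11): {p=-11, q=45, r=28}
  after event 7 (t=35: INC p by 2): {p=-9, q=45, r=28}
  after event 8 (t=44: DEL q): {p=-9, r=28}
  after event 9 (t=48: DEC q by 1): {p=-9, q=-1, r=28}

Answer: {p=-9, q=-1, r=28}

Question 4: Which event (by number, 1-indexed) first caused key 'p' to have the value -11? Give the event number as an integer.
Looking for first event where p becomes -11:
  event 6: p (absent) -> -11  <-- first match

Answer: 6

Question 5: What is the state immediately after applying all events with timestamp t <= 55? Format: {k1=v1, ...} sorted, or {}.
Answer: {p=-3, q=-1, r=28}

Derivation:
Apply events with t <= 55 (10 events):
  after event 1 (t=2: INC q by 2): {q=2}
  after event 2 (t=4: SET r = 16): {q=2, r=16}
  after event 3 (t=8: DEL p): {q=2, r=16}
  after event 4 (t=10: SET q = 45): {q=45, r=16}
  after event 5 (t=20: INC r by 12): {q=45, r=28}
  after event 6 (t=30: DEC p by 11): {p=-11, q=45, r=28}
  after event 7 (t=35: INC p by 2): {p=-9, q=45, r=28}
  after event 8 (t=44: DEL q): {p=-9, r=28}
  after event 9 (t=48: DEC q by 1): {p=-9, q=-1, r=28}
  after event 10 (t=55: INC p by 6): {p=-3, q=-1, r=28}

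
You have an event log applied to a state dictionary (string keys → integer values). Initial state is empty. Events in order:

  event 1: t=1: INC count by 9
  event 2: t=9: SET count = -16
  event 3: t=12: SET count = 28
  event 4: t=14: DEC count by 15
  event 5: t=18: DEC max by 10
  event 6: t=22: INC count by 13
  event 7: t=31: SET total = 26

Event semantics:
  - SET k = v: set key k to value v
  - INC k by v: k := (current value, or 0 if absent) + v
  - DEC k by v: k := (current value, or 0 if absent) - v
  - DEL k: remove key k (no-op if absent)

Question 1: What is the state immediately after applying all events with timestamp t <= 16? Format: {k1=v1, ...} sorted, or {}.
Answer: {count=13}

Derivation:
Apply events with t <= 16 (4 events):
  after event 1 (t=1: INC count by 9): {count=9}
  after event 2 (t=9: SET count = -16): {count=-16}
  after event 3 (t=12: SET count = 28): {count=28}
  after event 4 (t=14: DEC count by 15): {count=13}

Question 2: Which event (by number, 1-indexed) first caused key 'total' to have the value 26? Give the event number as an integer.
Answer: 7

Derivation:
Looking for first event where total becomes 26:
  event 7: total (absent) -> 26  <-- first match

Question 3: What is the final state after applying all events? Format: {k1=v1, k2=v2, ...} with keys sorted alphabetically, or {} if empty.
  after event 1 (t=1: INC count by 9): {count=9}
  after event 2 (t=9: SET count = -16): {count=-16}
  after event 3 (t=12: SET count = 28): {count=28}
  after event 4 (t=14: DEC count by 15): {count=13}
  after event 5 (t=18: DEC max by 10): {count=13, max=-10}
  after event 6 (t=22: INC count by 13): {count=26, max=-10}
  after event 7 (t=31: SET total = 26): {count=26, max=-10, total=26}

Answer: {count=26, max=-10, total=26}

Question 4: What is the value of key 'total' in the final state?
Track key 'total' through all 7 events:
  event 1 (t=1: INC count by 9): total unchanged
  event 2 (t=9: SET count = -16): total unchanged
  event 3 (t=12: SET count = 28): total unchanged
  event 4 (t=14: DEC count by 15): total unchanged
  event 5 (t=18: DEC max by 10): total unchanged
  event 6 (t=22: INC count by 13): total unchanged
  event 7 (t=31: SET total = 26): total (absent) -> 26
Final: total = 26

Answer: 26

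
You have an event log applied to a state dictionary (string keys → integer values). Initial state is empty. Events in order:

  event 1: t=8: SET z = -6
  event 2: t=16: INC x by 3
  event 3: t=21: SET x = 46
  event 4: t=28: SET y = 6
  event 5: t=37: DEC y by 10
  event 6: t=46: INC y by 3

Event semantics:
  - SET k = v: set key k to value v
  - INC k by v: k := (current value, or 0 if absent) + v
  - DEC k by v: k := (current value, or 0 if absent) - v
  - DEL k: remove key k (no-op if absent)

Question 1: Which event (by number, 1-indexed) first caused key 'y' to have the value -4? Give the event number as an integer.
Looking for first event where y becomes -4:
  event 4: y = 6
  event 5: y 6 -> -4  <-- first match

Answer: 5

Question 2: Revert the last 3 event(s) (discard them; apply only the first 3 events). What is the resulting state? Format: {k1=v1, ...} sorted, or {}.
Keep first 3 events (discard last 3):
  after event 1 (t=8: SET z = -6): {z=-6}
  after event 2 (t=16: INC x by 3): {x=3, z=-6}
  after event 3 (t=21: SET x = 46): {x=46, z=-6}

Answer: {x=46, z=-6}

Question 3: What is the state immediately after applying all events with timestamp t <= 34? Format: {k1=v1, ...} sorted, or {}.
Answer: {x=46, y=6, z=-6}

Derivation:
Apply events with t <= 34 (4 events):
  after event 1 (t=8: SET z = -6): {z=-6}
  after event 2 (t=16: INC x by 3): {x=3, z=-6}
  after event 3 (t=21: SET x = 46): {x=46, z=-6}
  after event 4 (t=28: SET y = 6): {x=46, y=6, z=-6}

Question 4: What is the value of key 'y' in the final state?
Track key 'y' through all 6 events:
  event 1 (t=8: SET z = -6): y unchanged
  event 2 (t=16: INC x by 3): y unchanged
  event 3 (t=21: SET x = 46): y unchanged
  event 4 (t=28: SET y = 6): y (absent) -> 6
  event 5 (t=37: DEC y by 10): y 6 -> -4
  event 6 (t=46: INC y by 3): y -4 -> -1
Final: y = -1

Answer: -1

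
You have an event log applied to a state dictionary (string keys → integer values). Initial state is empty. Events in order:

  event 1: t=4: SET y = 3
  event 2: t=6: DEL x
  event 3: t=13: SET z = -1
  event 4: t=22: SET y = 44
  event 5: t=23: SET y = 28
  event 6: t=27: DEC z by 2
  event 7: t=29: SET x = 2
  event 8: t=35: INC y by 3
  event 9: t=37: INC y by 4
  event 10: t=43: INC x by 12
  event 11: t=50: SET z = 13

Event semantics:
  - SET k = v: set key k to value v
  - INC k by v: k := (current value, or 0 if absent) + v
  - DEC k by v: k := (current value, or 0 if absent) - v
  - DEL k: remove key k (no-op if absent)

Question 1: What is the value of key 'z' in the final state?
Answer: 13

Derivation:
Track key 'z' through all 11 events:
  event 1 (t=4: SET y = 3): z unchanged
  event 2 (t=6: DEL x): z unchanged
  event 3 (t=13: SET z = -1): z (absent) -> -1
  event 4 (t=22: SET y = 44): z unchanged
  event 5 (t=23: SET y = 28): z unchanged
  event 6 (t=27: DEC z by 2): z -1 -> -3
  event 7 (t=29: SET x = 2): z unchanged
  event 8 (t=35: INC y by 3): z unchanged
  event 9 (t=37: INC y by 4): z unchanged
  event 10 (t=43: INC x by 12): z unchanged
  event 11 (t=50: SET z = 13): z -3 -> 13
Final: z = 13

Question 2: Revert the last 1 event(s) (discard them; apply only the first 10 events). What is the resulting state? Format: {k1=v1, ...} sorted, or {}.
Keep first 10 events (discard last 1):
  after event 1 (t=4: SET y = 3): {y=3}
  after event 2 (t=6: DEL x): {y=3}
  after event 3 (t=13: SET z = -1): {y=3, z=-1}
  after event 4 (t=22: SET y = 44): {y=44, z=-1}
  after event 5 (t=23: SET y = 28): {y=28, z=-1}
  after event 6 (t=27: DEC z by 2): {y=28, z=-3}
  after event 7 (t=29: SET x = 2): {x=2, y=28, z=-3}
  after event 8 (t=35: INC y by 3): {x=2, y=31, z=-3}
  after event 9 (t=37: INC y by 4): {x=2, y=35, z=-3}
  after event 10 (t=43: INC x by 12): {x=14, y=35, z=-3}

Answer: {x=14, y=35, z=-3}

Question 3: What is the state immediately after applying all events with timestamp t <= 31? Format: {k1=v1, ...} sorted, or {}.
Answer: {x=2, y=28, z=-3}

Derivation:
Apply events with t <= 31 (7 events):
  after event 1 (t=4: SET y = 3): {y=3}
  after event 2 (t=6: DEL x): {y=3}
  after event 3 (t=13: SET z = -1): {y=3, z=-1}
  after event 4 (t=22: SET y = 44): {y=44, z=-1}
  after event 5 (t=23: SET y = 28): {y=28, z=-1}
  after event 6 (t=27: DEC z by 2): {y=28, z=-3}
  after event 7 (t=29: SET x = 2): {x=2, y=28, z=-3}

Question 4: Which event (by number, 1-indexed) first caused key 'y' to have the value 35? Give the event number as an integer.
Looking for first event where y becomes 35:
  event 1: y = 3
  event 2: y = 3
  event 3: y = 3
  event 4: y = 44
  event 5: y = 28
  event 6: y = 28
  event 7: y = 28
  event 8: y = 31
  event 9: y 31 -> 35  <-- first match

Answer: 9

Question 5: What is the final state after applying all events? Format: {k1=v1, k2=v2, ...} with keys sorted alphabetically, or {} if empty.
  after event 1 (t=4: SET y = 3): {y=3}
  after event 2 (t=6: DEL x): {y=3}
  after event 3 (t=13: SET z = -1): {y=3, z=-1}
  after event 4 (t=22: SET y = 44): {y=44, z=-1}
  after event 5 (t=23: SET y = 28): {y=28, z=-1}
  after event 6 (t=27: DEC z by 2): {y=28, z=-3}
  after event 7 (t=29: SET x = 2): {x=2, y=28, z=-3}
  after event 8 (t=35: INC y by 3): {x=2, y=31, z=-3}
  after event 9 (t=37: INC y by 4): {x=2, y=35, z=-3}
  after event 10 (t=43: INC x by 12): {x=14, y=35, z=-3}
  after event 11 (t=50: SET z = 13): {x=14, y=35, z=13}

Answer: {x=14, y=35, z=13}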